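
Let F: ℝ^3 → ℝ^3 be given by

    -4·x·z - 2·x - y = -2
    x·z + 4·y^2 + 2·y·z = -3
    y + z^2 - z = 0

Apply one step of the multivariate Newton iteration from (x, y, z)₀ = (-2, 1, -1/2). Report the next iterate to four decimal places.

At (-2, 1, -1/2): F = (1.0000, 7.0000, 1.7500).
Jacobian J = [[-4·z - 2, -1, -4·x], [z, 8·y + 2·z, x + 2·y], [0, 1, 2·z - 1]].
At the point, J = [[0.0000, -1.0000, 8.0000], [-0.5000, 7.0000, 0.0000], [0.0000, 1.0000, -2.0000]] (det J = -3.0000).
Solving J·Δ = −F gives Δ = (-23.3333, -2.6667, -0.4583).
Then the next iterate is (x, y, z)₁ = (-25.3333, -1.6667, -0.9583).

(-25.3333, -1.6667, -0.9583)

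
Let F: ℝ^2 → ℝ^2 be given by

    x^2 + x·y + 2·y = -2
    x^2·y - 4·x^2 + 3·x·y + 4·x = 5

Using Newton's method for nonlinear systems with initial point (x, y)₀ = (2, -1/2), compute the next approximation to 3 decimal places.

(0.845, -0.490)

At (2, -1/2): F = (4.000, -18.000).
Jacobian J = [[2·x + y, x + 2], [2·x·y - 8·x + 3·y + 4, x^2 + 3·x]].
At the point, J = [[3.500, 4.000], [-15.500, 10.000]] (det J = 97.000).
Solving J·Δ = −F gives Δ = (-1.155, 0.010).
Then the next iterate is (x, y)₁ = (0.845, -0.490).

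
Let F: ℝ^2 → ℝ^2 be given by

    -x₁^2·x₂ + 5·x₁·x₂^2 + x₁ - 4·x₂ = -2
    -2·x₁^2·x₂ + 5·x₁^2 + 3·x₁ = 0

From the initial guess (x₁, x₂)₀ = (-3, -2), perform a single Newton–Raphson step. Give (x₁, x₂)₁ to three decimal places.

(-1.768, -1.491)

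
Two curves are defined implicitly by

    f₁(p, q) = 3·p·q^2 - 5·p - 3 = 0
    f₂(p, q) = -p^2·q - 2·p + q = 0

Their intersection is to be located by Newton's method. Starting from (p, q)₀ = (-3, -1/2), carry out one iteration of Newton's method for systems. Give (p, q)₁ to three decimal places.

At (-3, -1/2): F = (9.750, 10.000).
Jacobian J = [[3·q^2 - 5, 6·p·q], [-2·p·q - 2, -p^2 + 1]].
At the point, J = [[-4.250, 9.000], [-5.000, -8.000]] (det J = 79.000).
Solving J·Δ = −F gives Δ = (2.127, -0.079).
Then the next iterate is (p, q)₁ = (-0.873, -0.579).

(-0.873, -0.579)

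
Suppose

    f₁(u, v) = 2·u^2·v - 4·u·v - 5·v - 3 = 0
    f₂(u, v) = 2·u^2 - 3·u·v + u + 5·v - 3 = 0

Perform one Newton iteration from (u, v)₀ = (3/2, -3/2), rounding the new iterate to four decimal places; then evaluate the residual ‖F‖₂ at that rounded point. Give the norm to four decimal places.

At (3/2, -3/2): F = (6.7500, 2.2500).
Jacobian J = [[4·u·v - 4·v, 2·u^2 - 4·u - 5], [4·u - 3·v + 1, -3·u + 5]].
At the point, J = [[-3.0000, -6.5000], [11.5000, 0.5000]] (det J = 73.2500).
Solving J·Δ = −F gives Δ = (-0.2457, 1.1519).
Then the next iterate is (u, v)₁ = (1.2543, -0.3481).
Re-evaluating at (1.2543, -0.3481): F = (-0.608322, 0.970202), so ‖F‖₂ = 1.1451.

1.1451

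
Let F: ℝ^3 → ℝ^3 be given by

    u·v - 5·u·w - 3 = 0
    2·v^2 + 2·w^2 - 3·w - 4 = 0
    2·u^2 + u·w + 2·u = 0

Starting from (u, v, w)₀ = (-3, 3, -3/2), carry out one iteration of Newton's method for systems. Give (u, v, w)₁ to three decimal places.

(-1.922, 2.109, -0.133)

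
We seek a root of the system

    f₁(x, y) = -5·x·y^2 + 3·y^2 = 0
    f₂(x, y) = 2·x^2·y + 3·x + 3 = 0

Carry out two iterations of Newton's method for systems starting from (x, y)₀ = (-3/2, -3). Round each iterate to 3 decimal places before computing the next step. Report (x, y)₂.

(-0.815, -1.039)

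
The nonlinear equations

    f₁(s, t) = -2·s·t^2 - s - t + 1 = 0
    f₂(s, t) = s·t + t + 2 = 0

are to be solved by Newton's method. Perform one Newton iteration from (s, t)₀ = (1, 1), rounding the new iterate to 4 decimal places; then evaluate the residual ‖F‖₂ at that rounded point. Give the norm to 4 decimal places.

1930.1171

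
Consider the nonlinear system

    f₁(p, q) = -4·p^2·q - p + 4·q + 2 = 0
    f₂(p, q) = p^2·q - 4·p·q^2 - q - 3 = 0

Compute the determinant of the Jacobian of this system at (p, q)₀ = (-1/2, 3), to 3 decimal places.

240.750

J = [[-8·p·q - 1, -4·p^2 + 4], [2·p·q - 4·q^2, p^2 - 8·p·q - 1]].
At the point, J = [[11.000, 3.000], [-39.000, 11.250]].
det J = 240.750.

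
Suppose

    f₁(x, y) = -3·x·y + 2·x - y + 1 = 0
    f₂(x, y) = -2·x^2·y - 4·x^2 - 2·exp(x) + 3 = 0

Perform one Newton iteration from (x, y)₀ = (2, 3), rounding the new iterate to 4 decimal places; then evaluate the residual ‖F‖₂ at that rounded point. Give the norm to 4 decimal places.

15.8946

At (2, 3): F = (-16.0000, -51.778112).
Jacobian J = [[-3·y + 2, -3·x - 1], [-4·x·y - 8·x - 2·exp(x), -2·x^2]].
At the point, J = [[-7.0000, -7.0000], [-54.778112, -8.0000]] (det J = -327.446785).
Solving J·Δ = −F gives Δ = (-0.7160, -1.5697).
Then the next iterate is (x, y)₁ = (1.2840, 1.4303).
Re-evaluating at (1.2840, 1.4303): F = (-3.371816, -15.532880), so ‖F‖₂ = 15.8946.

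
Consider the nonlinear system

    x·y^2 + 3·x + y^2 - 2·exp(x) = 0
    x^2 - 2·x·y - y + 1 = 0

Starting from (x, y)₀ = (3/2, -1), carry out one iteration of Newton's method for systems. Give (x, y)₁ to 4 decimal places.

At (3/2, -1): F = (-1.963378, 7.2500).
Jacobian J = [[y^2 - 2·exp(x) + 3, 2·x·y + 2·y], [2·x - 2·y, -2·x - 1]].
At the point, J = [[-4.963378, -5.0000], [5.0000, -4.0000]] (det J = 44.853513).
Solving J·Δ = −F gives Δ = (-0.9833, 0.5834).
Then the next iterate is (x, y)₁ = (0.5167, -0.4166).

(0.5167, -0.4166)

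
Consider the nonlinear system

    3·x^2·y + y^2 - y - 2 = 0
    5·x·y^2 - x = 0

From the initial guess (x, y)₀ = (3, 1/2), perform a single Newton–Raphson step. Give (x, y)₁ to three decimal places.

At (3, 1/2): F = (11.250, 0.750).
Jacobian J = [[6·x·y, 3·x^2 + 2·y - 1], [5·y^2 - 1, 10·x·y]].
At the point, J = [[9.000, 27.000], [0.250, 15.000]] (det J = 128.250).
Solving J·Δ = −F gives Δ = (-1.158, -0.031).
Then the next iterate is (x, y)₁ = (1.842, 0.469).

(1.842, 0.469)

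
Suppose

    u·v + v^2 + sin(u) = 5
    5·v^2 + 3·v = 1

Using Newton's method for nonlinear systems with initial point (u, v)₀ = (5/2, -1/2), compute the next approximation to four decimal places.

(-2.3719, -1.1250)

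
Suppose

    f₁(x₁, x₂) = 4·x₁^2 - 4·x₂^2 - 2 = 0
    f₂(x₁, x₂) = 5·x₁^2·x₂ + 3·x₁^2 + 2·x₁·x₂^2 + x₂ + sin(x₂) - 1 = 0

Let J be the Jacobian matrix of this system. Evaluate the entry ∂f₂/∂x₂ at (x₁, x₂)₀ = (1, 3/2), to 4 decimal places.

12.0707

∂f₂/∂x₂ = 5·x₁^2 + 4·x₁·x₂ + cos(x₂) + 1.
At (1, 3/2) this is 12.0707.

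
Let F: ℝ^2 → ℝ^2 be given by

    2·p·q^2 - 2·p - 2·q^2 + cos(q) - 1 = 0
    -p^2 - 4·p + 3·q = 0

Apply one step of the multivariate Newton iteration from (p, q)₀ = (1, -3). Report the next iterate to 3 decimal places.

(1.205, 2.076)

At (1, -3): F = (-3.98999, -14.000).
Jacobian J = [[2·q^2 - 2, 4·p·q - 4·q - sin(q)], [-2·p - 4, 3]].
At the point, J = [[16.000, 0.14112], [-6.000, 3.000]] (det J = 48.84672).
Solving J·Δ = −F gives Δ = (0.205, 5.076).
Then the next iterate is (p, q)₁ = (1.205, 2.076).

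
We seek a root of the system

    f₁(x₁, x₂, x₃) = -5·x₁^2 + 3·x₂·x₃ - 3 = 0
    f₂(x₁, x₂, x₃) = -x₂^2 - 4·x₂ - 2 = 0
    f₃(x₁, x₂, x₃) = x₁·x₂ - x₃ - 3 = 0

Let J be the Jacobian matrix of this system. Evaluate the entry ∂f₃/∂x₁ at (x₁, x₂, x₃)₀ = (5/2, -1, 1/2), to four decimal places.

∂f₃/∂x₁ = x₂.
At (5/2, -1, 1/2) this is -1.0000.

-1.0000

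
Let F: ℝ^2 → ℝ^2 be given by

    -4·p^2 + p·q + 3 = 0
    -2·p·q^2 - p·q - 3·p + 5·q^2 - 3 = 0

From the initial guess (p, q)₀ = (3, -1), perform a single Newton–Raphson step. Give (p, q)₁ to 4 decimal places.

At (3, -1): F = (-36.0000, -10.0000).
Jacobian J = [[-8·p + q, p], [-2·q^2 - q - 3, -4·p·q - p + 10·q]].
At the point, J = [[-25.0000, 3.0000], [-4.0000, -1.0000]] (det J = 37.0000).
Solving J·Δ = −F gives Δ = (-1.7838, -2.8649).
Then the next iterate is (p, q)₁ = (1.2162, -3.8649).

(1.2162, -3.8649)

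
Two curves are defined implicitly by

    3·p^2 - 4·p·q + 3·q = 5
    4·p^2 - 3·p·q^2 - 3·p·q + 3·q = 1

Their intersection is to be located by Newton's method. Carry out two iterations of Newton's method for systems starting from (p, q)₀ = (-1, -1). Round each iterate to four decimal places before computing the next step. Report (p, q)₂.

At (-1, -1): F = (-9.0000, 0.0000).
Jacobian J = [[6·p - 4·q, -4·p + 3], [8·p - 3·q^2 - 3·q, -6·p·q - 3·p + 3]].
At the point, J = [[-2.0000, 7.0000], [-8.0000, 0.0000]] (det J = 56.0000).
Solving J·Δ = −F gives Δ = (0.0000, 1.2857).
Then the next iterate is (p, q)₁ = (-1.0000, 0.2857).
Round to (-1.0000, 0.2857) and repeat: F = (-0.0001, 4.959073), J = [[-7.1428, 7.0000], [-9.101973, 7.7142]].
Δ = (4.0305, 4.1128), so (p, q)₂ = (3.0305, 4.3985).

(3.0305, 4.3985)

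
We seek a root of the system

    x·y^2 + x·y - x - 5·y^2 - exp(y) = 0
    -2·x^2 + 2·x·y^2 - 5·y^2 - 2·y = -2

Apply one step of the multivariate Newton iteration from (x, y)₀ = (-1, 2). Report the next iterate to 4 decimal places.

At (-1, 2): F = (-32.389056, -32.0000).
Jacobian J = [[y^2 + y - 1, 2·x·y + x - 10·y - exp(y)], [-4·x + 2·y^2, 4·x·y - 10·y - 2]].
At the point, J = [[5.0000, -32.389056], [12.0000, -30.0000]] (det J = 238.668673).
Solving J·Δ = −F gives Δ = (0.2714, -0.9581).
Then the next iterate is (x, y)₁ = (-0.7286, 1.0419).

(-0.7286, 1.0419)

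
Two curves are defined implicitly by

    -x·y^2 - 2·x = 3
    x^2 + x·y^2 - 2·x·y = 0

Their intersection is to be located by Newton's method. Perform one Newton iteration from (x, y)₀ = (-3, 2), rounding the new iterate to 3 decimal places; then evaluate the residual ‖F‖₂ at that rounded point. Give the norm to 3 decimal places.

At (-3, 2): F = (15.000, 9.000).
Jacobian J = [[-y^2 - 2, -2·x·y], [2·x + y^2 - 2·y, 2·x·y - 2·x]].
At the point, J = [[-6.000, 12.000], [-6.000, -6.000]] (det J = 108.000).
Solving J·Δ = −F gives Δ = (1.833, -0.333).
Then the next iterate is (x, y)₁ = (-1.167, 1.667).
Re-evaluating at (-1.167, 1.667): F = (2.57696, 2.00970), so ‖F‖₂ = 3.268.

3.268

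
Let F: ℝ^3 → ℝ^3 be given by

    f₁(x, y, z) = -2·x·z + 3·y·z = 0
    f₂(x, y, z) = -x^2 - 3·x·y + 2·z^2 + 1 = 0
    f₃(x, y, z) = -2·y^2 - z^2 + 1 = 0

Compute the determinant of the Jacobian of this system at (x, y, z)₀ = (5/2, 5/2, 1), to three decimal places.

127.500

J = [[-2·z, 3·z, -2·x + 3·y], [-2·x - 3·y, -3·x, 4·z], [0, -4·y, -2·z]].
At the point, J = [[-2.000, 3.000, 2.500], [-12.500, -7.500, 4.000], [0.000, -10.000, -2.000]].
det J = 127.500.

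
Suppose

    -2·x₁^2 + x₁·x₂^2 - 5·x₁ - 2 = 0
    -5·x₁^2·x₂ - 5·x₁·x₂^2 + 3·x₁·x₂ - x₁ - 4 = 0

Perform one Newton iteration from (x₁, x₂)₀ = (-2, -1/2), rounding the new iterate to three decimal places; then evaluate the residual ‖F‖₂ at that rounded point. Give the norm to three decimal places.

0.732

At (-2, -1/2): F = (-0.500, 13.500).
Jacobian J = [[-4·x₁ + x₂^2 - 5, 2·x₁·x₂], [-10·x₁·x₂ - 5·x₂^2 + 3·x₂ - 1, -5·x₁^2 - 10·x₁·x₂ + 3·x₁]].
At the point, J = [[3.250, 2.000], [-13.750, -36.000]] (det J = -89.500).
Solving J·Δ = −F gives Δ = (-0.101, 0.413).
Then the next iterate is (x₁, x₂)₁ = (-2.101, -0.087).
Re-evaluating at (-2.101, -0.087): F = (-0.33930, 0.64905), so ‖F‖₂ = 0.732.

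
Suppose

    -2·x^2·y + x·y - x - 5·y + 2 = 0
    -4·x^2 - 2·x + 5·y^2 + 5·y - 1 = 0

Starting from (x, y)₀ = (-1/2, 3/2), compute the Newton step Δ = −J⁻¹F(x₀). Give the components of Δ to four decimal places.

(0.2866, -0.9162)

At (-1/2, 3/2): F = (-6.5000, 17.7500).
Jacobian J = [[-4·x·y + y - 1, -2·x^2 + x - 5], [-8·x - 2, 10·y + 5]].
At the point, J = [[3.5000, -6.0000], [2.0000, 20.0000]] (det J = 82.0000).
Solving J·Δ = −F gives Δ = (0.2866, -0.9162).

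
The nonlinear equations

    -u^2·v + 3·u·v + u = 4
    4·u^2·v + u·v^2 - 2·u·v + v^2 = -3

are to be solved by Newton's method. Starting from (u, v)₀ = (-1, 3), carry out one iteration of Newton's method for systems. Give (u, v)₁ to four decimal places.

(0.5000, 4.7500)

At (-1, 3): F = (-17.0000, 21.0000).
Jacobian J = [[-2·u·v + 3·v + 1, -u^2 + 3·u], [8·u·v + v^2 - 2·v, 4·u^2 + 2·u·v - 2·u + 2·v]].
At the point, J = [[16.0000, -4.0000], [-21.0000, 6.0000]] (det J = 12.0000).
Solving J·Δ = −F gives Δ = (1.5000, 1.7500).
Then the next iterate is (u, v)₁ = (0.5000, 4.7500).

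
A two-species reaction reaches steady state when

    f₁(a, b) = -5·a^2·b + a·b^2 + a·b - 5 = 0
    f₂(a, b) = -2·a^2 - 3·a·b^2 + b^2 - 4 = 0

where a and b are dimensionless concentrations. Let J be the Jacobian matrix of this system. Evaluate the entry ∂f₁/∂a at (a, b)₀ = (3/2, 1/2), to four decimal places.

∂f₁/∂a = -10·a·b + b^2 + b.
At (3/2, 1/2) this is -6.7500.

-6.7500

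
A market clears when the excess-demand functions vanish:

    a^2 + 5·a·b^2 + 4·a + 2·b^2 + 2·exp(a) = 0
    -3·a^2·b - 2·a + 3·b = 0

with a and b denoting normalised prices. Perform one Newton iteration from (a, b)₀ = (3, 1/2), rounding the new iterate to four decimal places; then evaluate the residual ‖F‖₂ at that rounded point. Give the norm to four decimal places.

At (3, 1/2): F = (65.421074, -18.0000).
Jacobian J = [[2·a + 5·b^2 + 2·exp(a) + 4, 10·a·b + 4·b], [-6·a·b - 2, -3·a^2 + 3]].
At the point, J = [[51.421074, 17.0000], [-11.0000, -24.0000]] (det J = -1047.105772).
Solving J·Δ = −F gives Δ = (-1.2072, -0.1967).
Then the next iterate is (a, b)₁ = (1.7928, 0.3033).
Re-evaluating at (1.7928, 0.3033): F = (23.406413, -5.600239), so ‖F‖₂ = 24.0670.

24.0670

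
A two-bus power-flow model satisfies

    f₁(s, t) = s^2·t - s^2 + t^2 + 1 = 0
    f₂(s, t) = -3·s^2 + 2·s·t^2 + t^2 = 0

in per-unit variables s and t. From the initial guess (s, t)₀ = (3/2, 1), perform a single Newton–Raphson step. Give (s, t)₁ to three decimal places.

(0.569, 0.529)

At (3/2, 1): F = (2.000, -2.750).
Jacobian J = [[2·s·t - 2·s, s^2 + 2·t], [-6·s + 2·t^2, 4·s·t + 2·t]].
At the point, J = [[0.000, 4.250], [-7.000, 8.000]] (det J = 29.750).
Solving J·Δ = −F gives Δ = (-0.931, -0.471).
Then the next iterate is (s, t)₁ = (0.569, 0.529).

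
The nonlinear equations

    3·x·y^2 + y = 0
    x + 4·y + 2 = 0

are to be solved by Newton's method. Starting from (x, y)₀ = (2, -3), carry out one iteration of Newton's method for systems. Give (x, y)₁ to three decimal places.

(2.531, -1.133)

At (2, -3): F = (51.000, -8.000).
Jacobian J = [[3·y^2, 6·x·y + 1], [1, 4]].
At the point, J = [[27.000, -35.000], [1.000, 4.000]] (det J = 143.000).
Solving J·Δ = −F gives Δ = (0.531, 1.867).
Then the next iterate is (x, y)₁ = (2.531, -1.133).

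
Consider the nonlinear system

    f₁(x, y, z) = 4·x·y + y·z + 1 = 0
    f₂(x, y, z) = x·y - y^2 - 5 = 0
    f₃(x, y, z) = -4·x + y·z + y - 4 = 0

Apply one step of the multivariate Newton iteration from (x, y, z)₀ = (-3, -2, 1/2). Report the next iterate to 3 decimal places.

At (-3, -2, 1/2): F = (24.000, -3.000, 5.000).
Jacobian J = [[4·y, 4·x + z, y], [y, x - 2·y, 0], [-4, z + 1, y]].
At the point, J = [[-8.000, -11.500, -2.000], [-2.000, 1.000, 0.000], [-4.000, 1.500, -2.000]] (det J = 60.000).
Solving J·Δ = −F gives Δ = (-0.667, 1.667, 5.083).
Then the next iterate is (x, y, z)₁ = (-3.667, -0.333, 5.583).

(-3.667, -0.333, 5.583)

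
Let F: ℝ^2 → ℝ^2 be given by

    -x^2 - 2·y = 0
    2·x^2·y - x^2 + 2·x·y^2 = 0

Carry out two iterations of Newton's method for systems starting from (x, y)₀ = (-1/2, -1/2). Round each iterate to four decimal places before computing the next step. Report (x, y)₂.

(-0.2589, -0.0167)

At (-1/2, -1/2): F = (0.7500, -0.7500).
Jacobian J = [[-2·x, -2], [4·x·y - 2·x + 2·y^2, 2·x^2 + 4·x·y]].
At the point, J = [[1.0000, -2.0000], [2.5000, 1.5000]] (det J = 6.5000).
Solving J·Δ = −F gives Δ = (0.0577, 0.4038).
Then the next iterate is (x, y)₁ = (-0.4423, -0.0962).
Round to (-0.4423, -0.0962) and repeat: F = (-0.003229, -0.241455), J = [[0.8846, -2.0000], [1.073306, 0.561456]].
Δ = (0.1834, 0.0795), so (x, y)₂ = (-0.2589, -0.0167).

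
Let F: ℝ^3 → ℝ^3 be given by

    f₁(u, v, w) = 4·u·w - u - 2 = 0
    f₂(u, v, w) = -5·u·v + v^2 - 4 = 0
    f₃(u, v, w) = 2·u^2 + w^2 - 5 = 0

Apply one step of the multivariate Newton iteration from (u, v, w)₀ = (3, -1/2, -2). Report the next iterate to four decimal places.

(2.1852, -0.3929, -0.1944)

At (3, -1/2, -2): F = (-29.0000, 3.7500, 17.0000).
Jacobian J = [[4·w - 1, 0, 4·u], [-5·v, -5·u + 2·v, 0], [4·u, 0, 2·w]].
At the point, J = [[-9.0000, 0.0000, 12.0000], [2.5000, -16.0000, 0.0000], [12.0000, 0.0000, -4.0000]] (det J = 1728.0000).
Solving J·Δ = −F gives Δ = (-0.8148, 0.1071, 1.8056).
Then the next iterate is (u, v, w)₁ = (2.1852, -0.3929, -0.1944).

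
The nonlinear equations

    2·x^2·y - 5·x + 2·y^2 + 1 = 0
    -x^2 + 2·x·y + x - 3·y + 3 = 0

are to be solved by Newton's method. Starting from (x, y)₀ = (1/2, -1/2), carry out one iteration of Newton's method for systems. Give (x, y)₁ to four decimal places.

(-0.3452, 2.0476)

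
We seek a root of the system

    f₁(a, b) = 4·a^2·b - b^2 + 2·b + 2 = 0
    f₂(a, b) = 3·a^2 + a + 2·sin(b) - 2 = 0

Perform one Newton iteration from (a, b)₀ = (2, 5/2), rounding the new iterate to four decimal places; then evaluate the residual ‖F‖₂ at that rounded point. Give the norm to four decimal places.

At (2, 5/2): F = (40.7500, 13.196944).
Jacobian J = [[8·a·b, 4·a^2 - 2·b + 2], [6·a + 1, 2·cos(b)]].
At the point, J = [[40.0000, 13.0000], [13.0000, -1.602287]] (det J = -233.091489).
Solving J·Δ = −F gives Δ = (-1.0161, -0.0080).
Then the next iterate is (a, b)₁ = (0.9839, 2.4920).
Re-evaluating at (0.9839, 2.4920): F = (10.423550, 3.097802), so ‖F‖₂ = 10.8741.

10.8741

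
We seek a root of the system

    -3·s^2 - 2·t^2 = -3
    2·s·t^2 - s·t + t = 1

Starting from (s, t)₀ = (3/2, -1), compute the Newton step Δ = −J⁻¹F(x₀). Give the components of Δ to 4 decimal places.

(-0.5887, 0.1129)

At (3/2, -1): F = (-5.7500, 2.5000).
Jacobian J = [[-6·s, -4·t], [2·t^2 - t, 4·s·t - s + 1]].
At the point, J = [[-9.0000, 4.0000], [3.0000, -6.5000]] (det J = 46.5000).
Solving J·Δ = −F gives Δ = (-0.5887, 0.1129).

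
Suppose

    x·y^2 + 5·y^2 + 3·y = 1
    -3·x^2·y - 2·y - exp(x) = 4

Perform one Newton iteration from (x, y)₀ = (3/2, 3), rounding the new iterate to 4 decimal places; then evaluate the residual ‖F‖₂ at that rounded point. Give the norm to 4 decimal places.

At (3/2, 3): F = (66.5000, -34.731689).
Jacobian J = [[y^2, 2·x·y + 10·y + 3], [-6·x·y - exp(x), -3·x^2 - 2]].
At the point, J = [[9.0000, 42.0000], [-31.481689, -8.7500]] (det J = 1243.480941).
Solving J·Δ = −F gives Δ = (-0.7052, -1.4322).
Then the next iterate is (x, y)₁ = (0.7948, 1.5678).
Re-evaluating at (0.7948, 1.5678): F = (17.947000, -12.320769), so ‖F‖₂ = 21.7692.

21.7692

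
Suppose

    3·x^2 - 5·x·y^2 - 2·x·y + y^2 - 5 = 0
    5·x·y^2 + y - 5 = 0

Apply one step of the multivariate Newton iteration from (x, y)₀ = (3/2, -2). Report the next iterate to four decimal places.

At (3/2, -2): F = (-18.2500, 23.0000).
Jacobian J = [[6·x - 5·y^2 - 2·y, -10·x·y - 2·x + 2·y], [5·y^2, 10·x·y + 1]].
At the point, J = [[-7.0000, 23.0000], [20.0000, -29.0000]] (det J = -257.0000).
Solving J·Δ = −F gives Δ = (0.0010, 0.7938).
Then the next iterate is (x, y)₁ = (1.5010, -1.2062).

(1.5010, -1.2062)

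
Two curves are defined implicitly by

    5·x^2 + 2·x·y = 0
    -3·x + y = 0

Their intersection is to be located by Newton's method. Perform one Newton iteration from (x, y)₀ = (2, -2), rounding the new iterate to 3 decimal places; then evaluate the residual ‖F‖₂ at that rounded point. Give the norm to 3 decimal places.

2.024

At (2, -2): F = (12.000, -8.000).
Jacobian J = [[10·x + 2·y, 2·x], [-3, 1]].
At the point, J = [[16.000, 4.000], [-3.000, 1.000]] (det J = 28.000).
Solving J·Δ = −F gives Δ = (-1.571, 3.286).
Then the next iterate is (x, y)₁ = (0.429, 1.286).
Re-evaluating at (0.429, 1.286): F = (2.02359, -0.001), so ‖F‖₂ = 2.024.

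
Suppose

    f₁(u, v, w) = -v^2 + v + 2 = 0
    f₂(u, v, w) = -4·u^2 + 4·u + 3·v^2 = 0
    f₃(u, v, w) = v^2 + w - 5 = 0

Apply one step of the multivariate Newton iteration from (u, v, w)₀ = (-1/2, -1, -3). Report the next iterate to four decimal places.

At (-1/2, -1, -3): F = (0.0000, 0.0000, -7.0000).
Jacobian J = [[0, -2·v + 1, 0], [-8·u + 4, 6·v, 0], [0, 2·v, 1]].
At the point, J = [[0.0000, 3.0000, 0.0000], [8.0000, -6.0000, 0.0000], [0.0000, -2.0000, 1.0000]] (det J = -24.0000).
Solving J·Δ = −F gives Δ = (0.0000, 0.0000, 7.0000).
Then the next iterate is (u, v, w)₁ = (-0.5000, -1.0000, 4.0000).

(-0.5000, -1.0000, 4.0000)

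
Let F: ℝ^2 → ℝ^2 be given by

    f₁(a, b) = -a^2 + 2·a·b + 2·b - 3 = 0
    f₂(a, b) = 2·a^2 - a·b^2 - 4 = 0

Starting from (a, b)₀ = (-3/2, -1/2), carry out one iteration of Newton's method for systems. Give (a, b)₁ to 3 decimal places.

At (-3/2, -1/2): F = (-4.750, 0.875).
Jacobian J = [[-2·a + 2·b, 2·a + 2], [4·a - b^2, -2·a·b]].
At the point, J = [[2.000, -1.000], [-6.250, -1.500]] (det J = -9.250).
Solving J·Δ = −F gives Δ = (0.865, -3.020).
Then the next iterate is (a, b)₁ = (-0.635, -3.520).

(-0.635, -3.520)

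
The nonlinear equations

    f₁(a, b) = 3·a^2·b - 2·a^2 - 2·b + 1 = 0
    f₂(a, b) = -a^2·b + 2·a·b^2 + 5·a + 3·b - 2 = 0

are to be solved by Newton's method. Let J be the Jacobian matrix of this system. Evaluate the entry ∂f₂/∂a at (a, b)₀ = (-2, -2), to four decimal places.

5.0000

∂f₂/∂a = -2·a·b + 2·b^2 + 5.
At (-2, -2) this is 5.0000.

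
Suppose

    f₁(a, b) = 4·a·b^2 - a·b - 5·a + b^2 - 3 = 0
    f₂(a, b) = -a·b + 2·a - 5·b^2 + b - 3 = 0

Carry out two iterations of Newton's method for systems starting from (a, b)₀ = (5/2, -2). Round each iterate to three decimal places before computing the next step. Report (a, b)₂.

At (5/2, -2): F = (33.500, -15.000).
Jacobian J = [[4·b^2 - b - 5, 8·a·b - a + 2·b], [-b + 2, -a - 10·b + 1]].
At the point, J = [[13.000, -46.500], [4.000, 18.500]] (det J = 426.500).
Solving J·Δ = −F gives Δ = (0.182, 0.771).
Then the next iterate is (a, b)₁ = (2.682, -1.229).
Round to (2.682, -1.229) and repeat: F = (4.60063, -3.12103), J = [[2.27076, -31.50942], [3.229, 10.608]].
Δ = (0.394, 0.174), so (a, b)₂ = (3.076, -1.055).

(3.076, -1.055)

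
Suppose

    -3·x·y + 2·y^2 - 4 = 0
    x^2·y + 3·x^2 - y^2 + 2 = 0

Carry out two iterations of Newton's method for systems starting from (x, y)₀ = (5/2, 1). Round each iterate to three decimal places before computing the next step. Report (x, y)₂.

(0.665, -0.987)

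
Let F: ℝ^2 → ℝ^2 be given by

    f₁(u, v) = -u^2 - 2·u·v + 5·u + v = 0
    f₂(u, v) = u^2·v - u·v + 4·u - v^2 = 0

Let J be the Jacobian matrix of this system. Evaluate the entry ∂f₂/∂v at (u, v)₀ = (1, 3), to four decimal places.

-6.0000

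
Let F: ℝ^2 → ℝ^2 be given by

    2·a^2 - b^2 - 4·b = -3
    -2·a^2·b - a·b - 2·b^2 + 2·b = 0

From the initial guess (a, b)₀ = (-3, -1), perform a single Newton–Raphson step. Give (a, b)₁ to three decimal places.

(-0.744, -2.535)

At (-3, -1): F = (24.000, 11.000).
Jacobian J = [[4·a, -2·b - 4], [-4·a·b - b, -2·a^2 - a - 4·b + 2]].
At the point, J = [[-12.000, -2.000], [-11.000, -9.000]] (det J = 86.000).
Solving J·Δ = −F gives Δ = (2.256, -1.535).
Then the next iterate is (a, b)₁ = (-0.744, -2.535).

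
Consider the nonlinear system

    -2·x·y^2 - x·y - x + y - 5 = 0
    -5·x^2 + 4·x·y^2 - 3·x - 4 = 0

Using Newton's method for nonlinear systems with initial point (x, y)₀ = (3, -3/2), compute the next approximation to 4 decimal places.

(0.7992, -0.8939)

At (3, -3/2): F = (-18.5000, -31.0000).
Jacobian J = [[-2·y^2 - y - 1, -4·x·y - x + 1], [-10·x + 4·y^2 - 3, 8·x·y]].
At the point, J = [[-4.0000, 16.0000], [-24.0000, -36.0000]] (det J = 528.0000).
Solving J·Δ = −F gives Δ = (-2.2008, 0.6061).
Then the next iterate is (x, y)₁ = (0.7992, -0.8939).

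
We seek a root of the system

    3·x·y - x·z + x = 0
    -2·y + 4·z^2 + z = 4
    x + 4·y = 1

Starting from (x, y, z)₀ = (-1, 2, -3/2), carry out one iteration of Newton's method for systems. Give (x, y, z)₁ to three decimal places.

(-0.594, 0.399, -1.254)

At (-1, 2, -3/2): F = (-8.500, -0.500, 6.000).
Jacobian J = [[3·y - z + 1, 3·x, -x], [0, -2, 8·z + 1], [1, 4, 0]].
At the point, J = [[8.500, -3.000, 1.000], [0.000, -2.000, -11.000], [1.000, 4.000, 0.000]] (det J = 409.000).
Solving J·Δ = −F gives Δ = (0.406, -1.601, 0.246).
Then the next iterate is (x, y, z)₁ = (-0.594, 0.399, -1.254).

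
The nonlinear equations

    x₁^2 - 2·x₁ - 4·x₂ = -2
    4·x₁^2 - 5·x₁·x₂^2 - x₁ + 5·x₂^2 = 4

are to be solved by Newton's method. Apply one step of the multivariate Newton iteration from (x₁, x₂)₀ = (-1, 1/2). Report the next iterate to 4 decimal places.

At (-1, 1/2): F = (3.0000, 3.5000).
Jacobian J = [[2·x₁ - 2, -4], [8·x₁ - 5·x₂^2 - 1, -10·x₁·x₂ + 10·x₂]].
At the point, J = [[-4.0000, -4.0000], [-10.2500, 10.0000]] (det J = -81.0000).
Solving J·Δ = −F gives Δ = (0.5432, 0.2068).
Then the next iterate is (x₁, x₂)₁ = (-0.4568, 0.7068).

(-0.4568, 0.7068)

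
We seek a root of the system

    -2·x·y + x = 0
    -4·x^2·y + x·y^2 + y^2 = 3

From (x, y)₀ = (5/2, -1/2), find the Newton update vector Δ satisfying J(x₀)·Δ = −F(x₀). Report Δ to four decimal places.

(-15.7609, -5.3043)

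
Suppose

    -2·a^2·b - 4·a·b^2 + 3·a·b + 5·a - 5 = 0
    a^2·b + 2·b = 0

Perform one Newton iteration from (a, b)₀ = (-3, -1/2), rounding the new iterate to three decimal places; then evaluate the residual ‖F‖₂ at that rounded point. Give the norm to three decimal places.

5.385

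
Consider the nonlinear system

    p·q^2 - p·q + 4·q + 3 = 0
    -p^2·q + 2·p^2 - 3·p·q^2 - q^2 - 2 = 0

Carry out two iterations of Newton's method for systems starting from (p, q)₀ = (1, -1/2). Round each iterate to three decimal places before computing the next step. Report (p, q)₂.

At (1, -1/2): F = (1.750, -0.500).
Jacobian J = [[q^2 - q, 2·p·q - p + 4], [-2·p·q + 4·p - 3·q^2, -p^2 - 6·p·q - 2·q]].
At the point, J = [[0.750, 2.000], [4.250, 3.000]] (det J = -6.250).
Solving J·Δ = −F gives Δ = (1.000, -1.250).
Then the next iterate is (p, q)₁ = (2.000, -1.750).
Round to (2.000, -1.750) and repeat: F = (5.625, -8.43750), J = [[4.81250, -5.000], [5.81250, 20.500]].
Δ = (-0.573, 0.574), so (p, q)₂ = (1.427, -1.176).

(1.427, -1.176)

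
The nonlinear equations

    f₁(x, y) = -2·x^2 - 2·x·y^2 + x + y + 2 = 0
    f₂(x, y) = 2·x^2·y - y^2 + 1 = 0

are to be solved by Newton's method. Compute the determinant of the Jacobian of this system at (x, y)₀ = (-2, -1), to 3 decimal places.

126.000

J = [[-4·x - 2·y^2 + 1, -4·x·y + 1], [4·x·y, 2·x^2 - 2·y]].
At the point, J = [[7.000, -7.000], [8.000, 10.000]].
det J = 126.000.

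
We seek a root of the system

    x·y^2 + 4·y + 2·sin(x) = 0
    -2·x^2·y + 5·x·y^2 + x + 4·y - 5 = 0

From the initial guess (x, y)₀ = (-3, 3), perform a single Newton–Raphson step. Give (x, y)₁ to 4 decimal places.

At (-3, 3): F = (-15.282240, -185.0000).
Jacobian J = [[y^2 + 2·cos(x), 2·x·y + 4], [-4·x·y + 5·y^2 + 1, -2·x^2 + 10·x·y + 4]].
At the point, J = [[7.020015, -14.0000], [82.0000, -104.0000]] (det J = 417.918439).
Solving J·Δ = −F gives Δ = (2.3944, 0.1090).
Then the next iterate is (x, y)₁ = (-0.6056, 3.1090).

(-0.6056, 3.1090)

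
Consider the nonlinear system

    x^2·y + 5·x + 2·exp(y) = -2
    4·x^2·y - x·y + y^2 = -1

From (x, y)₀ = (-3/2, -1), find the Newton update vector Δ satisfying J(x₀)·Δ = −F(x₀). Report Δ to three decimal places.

(1.173, -0.794)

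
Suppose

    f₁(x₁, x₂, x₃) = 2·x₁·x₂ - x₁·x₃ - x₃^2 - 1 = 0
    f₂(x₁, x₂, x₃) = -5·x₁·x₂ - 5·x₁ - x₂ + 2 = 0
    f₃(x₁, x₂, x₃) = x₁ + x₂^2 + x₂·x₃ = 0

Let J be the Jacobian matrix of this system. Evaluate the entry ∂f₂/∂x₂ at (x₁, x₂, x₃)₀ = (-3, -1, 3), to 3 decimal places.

14.000

∂f₂/∂x₂ = -5·x₁ - 1.
At (-3, -1, 3) this is 14.000.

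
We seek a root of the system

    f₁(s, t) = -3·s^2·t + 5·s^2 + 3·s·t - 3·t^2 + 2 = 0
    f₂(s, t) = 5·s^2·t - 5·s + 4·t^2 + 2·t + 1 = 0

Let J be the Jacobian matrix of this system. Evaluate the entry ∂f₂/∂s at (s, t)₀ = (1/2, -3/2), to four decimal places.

∂f₂/∂s = 10·s·t - 5.
At (1/2, -3/2) this is -12.5000.

-12.5000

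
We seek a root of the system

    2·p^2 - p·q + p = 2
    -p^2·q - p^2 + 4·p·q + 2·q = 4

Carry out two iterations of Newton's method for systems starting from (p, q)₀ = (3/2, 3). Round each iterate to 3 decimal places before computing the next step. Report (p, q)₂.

(1.005, 0.992)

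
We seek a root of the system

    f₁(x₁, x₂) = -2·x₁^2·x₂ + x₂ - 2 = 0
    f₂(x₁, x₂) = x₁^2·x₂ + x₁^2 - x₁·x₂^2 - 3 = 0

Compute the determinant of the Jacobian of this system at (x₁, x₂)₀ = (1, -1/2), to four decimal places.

4.7500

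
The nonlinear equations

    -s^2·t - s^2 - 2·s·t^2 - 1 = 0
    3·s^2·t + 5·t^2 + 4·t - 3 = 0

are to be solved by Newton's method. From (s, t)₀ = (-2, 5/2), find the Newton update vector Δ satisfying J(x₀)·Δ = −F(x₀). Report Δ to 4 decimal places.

At (-2, 5/2): F = (10.0000, 68.2500).
Jacobian J = [[-2·s·t - 2·s - 2·t^2, -s^2 - 4·s·t], [6·s·t, 3·s^2 + 10·t + 4]].
At the point, J = [[1.5000, 16.0000], [-30.0000, 41.0000]] (det J = 541.5000).
Solving J·Δ = −F gives Δ = (1.2595, -0.7431).

(1.2595, -0.7431)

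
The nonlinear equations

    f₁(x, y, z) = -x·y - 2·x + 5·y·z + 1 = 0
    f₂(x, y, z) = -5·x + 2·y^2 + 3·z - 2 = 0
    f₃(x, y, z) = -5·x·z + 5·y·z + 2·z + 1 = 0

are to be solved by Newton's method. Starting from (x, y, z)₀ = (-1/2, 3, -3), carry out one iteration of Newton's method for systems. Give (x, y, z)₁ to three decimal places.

(-0.138, 1.902, -1.174)

At (-1/2, 3, -3): F = (-41.500, 9.500, -57.500).
Jacobian J = [[-y - 2, -x + 5·z, 5·y], [-5, 4·y, 3], [-5·z, 5·z, -5·x + 5·y + 2]].
At the point, J = [[-5.000, -14.500, 15.000], [-5.000, 12.000, 3.000], [15.000, -15.000, 19.500]] (det J = -5036.250).
Solving J·Δ = −F gives Δ = (0.362, -1.098, 1.826).
Then the next iterate is (x, y, z)₁ = (-0.138, 1.902, -1.174).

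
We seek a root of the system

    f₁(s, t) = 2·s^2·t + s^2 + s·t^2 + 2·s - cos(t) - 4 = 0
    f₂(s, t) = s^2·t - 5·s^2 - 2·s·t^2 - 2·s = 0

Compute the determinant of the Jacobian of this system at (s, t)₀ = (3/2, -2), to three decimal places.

-117.438

J = [[4·s·t + 2·s + t^2 + 2, 2·s^2 + 2·s·t + sin(t)], [2·s·t - 10·s - 2·t^2 - 2, s^2 - 4·s·t]].
At the point, J = [[-3.000, -2.40930], [-31.000, 14.250]].
det J = -117.438.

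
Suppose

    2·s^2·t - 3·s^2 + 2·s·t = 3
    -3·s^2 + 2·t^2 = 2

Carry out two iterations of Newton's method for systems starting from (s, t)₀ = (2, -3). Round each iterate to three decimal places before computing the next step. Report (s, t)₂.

(0.476, -1.093)

At (2, -3): F = (-51.000, 4.000).
Jacobian J = [[4·s·t - 6·s + 2·t, 2·s^2 + 2·s], [-6·s, 4·t]].
At the point, J = [[-42.000, 12.000], [-12.000, -12.000]] (det J = 648.000).
Solving J·Δ = −F gives Δ = (-0.870, 1.204).
Then the next iterate is (s, t)₁ = (1.130, -1.796).
Round to (1.130, -1.796) and repeat: F = (-15.47628, 0.62053), J = [[-18.48992, 4.81380], [-6.780, -7.184]].
Δ = (-0.654, 0.703), so (s, t)₂ = (0.476, -1.093).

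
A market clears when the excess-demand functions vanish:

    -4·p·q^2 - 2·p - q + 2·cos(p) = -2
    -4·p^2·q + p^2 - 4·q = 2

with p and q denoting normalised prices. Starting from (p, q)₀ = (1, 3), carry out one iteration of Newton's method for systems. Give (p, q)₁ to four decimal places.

(-0.3832, 3.6788)

At (1, 3): F = (-37.919395, -25.0000).
Jacobian J = [[-4·q^2 - 2·sin(p) - 2, -8·p·q - 1], [-8·p·q + 2·p, -4·p^2 - 4]].
At the point, J = [[-39.682942, -25.0000], [-22.0000, -8.0000]] (det J = -232.536464).
Solving J·Δ = −F gives Δ = (-1.3832, 0.6788).
Then the next iterate is (p, q)₁ = (-0.3832, 3.6788).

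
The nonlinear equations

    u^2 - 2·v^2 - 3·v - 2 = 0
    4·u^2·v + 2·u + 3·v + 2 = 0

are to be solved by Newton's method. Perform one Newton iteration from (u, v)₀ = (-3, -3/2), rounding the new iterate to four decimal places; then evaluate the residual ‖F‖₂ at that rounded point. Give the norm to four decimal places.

18.3258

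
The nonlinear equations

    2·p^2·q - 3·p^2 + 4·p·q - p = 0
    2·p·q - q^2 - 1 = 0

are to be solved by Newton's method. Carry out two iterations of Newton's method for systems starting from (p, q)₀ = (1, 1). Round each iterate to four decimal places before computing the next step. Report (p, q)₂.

At (1, 1): F = (2.0000, 0.0000).
Jacobian J = [[4·p·q - 6·p + 4·q - 1, 2·p^2 + 4·p], [2·q, 2·p - 2·q]].
At the point, J = [[1.0000, 6.0000], [2.0000, 0.0000]] (det J = -12.0000).
Solving J·Δ = −F gives Δ = (0.0000, -0.3333).
Then the next iterate is (p, q)₁ = (1.0000, 0.6667).
Round to (1.0000, 0.6667) and repeat: F = (0.0002, -0.111089), J = [[-1.6664, 6.0000], [1.3334, 0.6666]].
Δ = (0.0732, 0.0203), so (p, q)₂ = (1.0732, 0.6870).

(1.0732, 0.6870)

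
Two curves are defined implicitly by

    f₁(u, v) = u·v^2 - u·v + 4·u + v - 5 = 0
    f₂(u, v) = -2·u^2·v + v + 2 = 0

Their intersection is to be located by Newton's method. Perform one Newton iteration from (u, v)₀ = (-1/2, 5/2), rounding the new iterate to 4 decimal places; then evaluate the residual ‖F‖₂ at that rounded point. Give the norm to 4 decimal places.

20.7791

At (-1/2, 5/2): F = (-6.3750, 3.2500).
Jacobian J = [[v^2 - v + 4, 2·u·v - u + 1], [-4·u·v, -2·u^2 + 1]].
At the point, J = [[7.7500, -1.0000], [5.0000, 0.5000]] (det J = 8.8750).
Solving J·Δ = −F gives Δ = (-0.0070, -6.4296).
Then the next iterate is (u, v)₁ = (-0.5070, -3.9296).
Re-evaluating at (-0.5070, -3.9296): F = (-20.778878, 0.090600), so ‖F‖₂ = 20.7791.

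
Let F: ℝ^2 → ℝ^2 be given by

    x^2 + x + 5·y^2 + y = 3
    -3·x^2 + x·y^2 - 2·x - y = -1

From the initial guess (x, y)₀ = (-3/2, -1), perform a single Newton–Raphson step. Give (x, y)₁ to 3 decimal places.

(-1.121, -0.890)

At (-3/2, -1): F = (1.750, -3.250).
Jacobian J = [[2·x + 1, 10·y + 1], [-6·x + y^2 - 2, 2·x·y - 1]].
At the point, J = [[-2.000, -9.000], [8.000, 2.000]] (det J = 68.000).
Solving J·Δ = −F gives Δ = (0.379, 0.110).
Then the next iterate is (x, y)₁ = (-1.121, -0.890).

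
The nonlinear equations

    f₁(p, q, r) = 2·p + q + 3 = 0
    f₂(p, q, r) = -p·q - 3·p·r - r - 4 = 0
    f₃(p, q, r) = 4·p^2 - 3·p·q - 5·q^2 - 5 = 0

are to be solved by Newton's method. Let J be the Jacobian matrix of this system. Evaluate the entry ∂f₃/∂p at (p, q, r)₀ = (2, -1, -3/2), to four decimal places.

19.0000

∂f₃/∂p = 8·p - 3·q.
At (2, -1, -3/2) this is 19.0000.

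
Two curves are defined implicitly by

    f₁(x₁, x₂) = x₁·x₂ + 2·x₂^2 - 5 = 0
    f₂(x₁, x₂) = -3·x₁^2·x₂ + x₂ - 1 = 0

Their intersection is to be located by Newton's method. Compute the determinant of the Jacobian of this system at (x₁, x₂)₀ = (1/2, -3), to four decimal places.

102.7500

J = [[x₂, x₁ + 4·x₂], [-6·x₁·x₂, -3·x₁^2 + 1]].
At the point, J = [[-3.0000, -11.5000], [9.0000, 0.2500]].
det J = 102.7500.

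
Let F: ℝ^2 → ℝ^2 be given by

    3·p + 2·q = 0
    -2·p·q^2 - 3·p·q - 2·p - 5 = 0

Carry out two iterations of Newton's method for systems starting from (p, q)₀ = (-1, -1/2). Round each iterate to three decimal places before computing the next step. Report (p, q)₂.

(-1.164, 1.745)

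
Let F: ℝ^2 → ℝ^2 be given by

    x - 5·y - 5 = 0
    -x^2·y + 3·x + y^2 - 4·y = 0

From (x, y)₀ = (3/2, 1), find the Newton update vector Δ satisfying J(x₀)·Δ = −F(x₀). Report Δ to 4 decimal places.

(7.6176, -0.1765)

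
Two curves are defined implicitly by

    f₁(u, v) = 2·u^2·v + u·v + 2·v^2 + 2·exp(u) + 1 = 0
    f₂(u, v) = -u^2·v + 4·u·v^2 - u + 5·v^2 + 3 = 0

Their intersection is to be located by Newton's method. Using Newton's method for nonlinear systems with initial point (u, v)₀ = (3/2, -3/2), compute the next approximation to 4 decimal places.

At (3/2, -3/2): F = (5.463378, 29.6250).
Jacobian J = [[4·u·v + v + 2·exp(u), 2·u^2 + u + 4·v], [-2·u·v + 4·v^2 - 1, -u^2 + 8·u·v + 10·v]].
At the point, J = [[-1.536622, 0.0000], [12.5000, -35.2500]] (det J = 54.165921).
Solving J·Δ = −F gives Δ = (3.5554, 2.1012).
Then the next iterate is (u, v)₁ = (5.0554, 0.6012).

(5.0554, 0.6012)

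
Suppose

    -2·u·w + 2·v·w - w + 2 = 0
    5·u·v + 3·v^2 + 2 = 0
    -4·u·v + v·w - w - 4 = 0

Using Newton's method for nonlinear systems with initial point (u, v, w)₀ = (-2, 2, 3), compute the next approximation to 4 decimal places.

At (-2, 2, 3): F = (23.0000, -6.0000, 15.0000).
Jacobian J = [[-2·w, 2·w, -2·u + 2·v - 1], [5·v, 5·u + 6·v, 0], [-4·v, -4·u + w, v - 1]].
At the point, J = [[-6.0000, 6.0000, 7.0000], [10.0000, 2.0000, 0.0000], [-8.0000, 11.0000, 1.0000]] (det J = 810.0000).
Solving J·Δ = −F gives Δ = (0.7284, -0.6420, -2.1111).
Then the next iterate is (u, v, w)₁ = (-1.2716, 1.3580, 0.8889).

(-1.2716, 1.3580, 0.8889)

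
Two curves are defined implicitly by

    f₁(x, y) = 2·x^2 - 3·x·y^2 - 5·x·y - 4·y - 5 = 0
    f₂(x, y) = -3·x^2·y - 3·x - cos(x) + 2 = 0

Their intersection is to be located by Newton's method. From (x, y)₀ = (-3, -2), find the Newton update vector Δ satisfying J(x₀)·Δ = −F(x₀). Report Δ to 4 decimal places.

(1.5332, 0.2214)

At (-3, -2): F = (27.0000, 65.989992).
Jacobian J = [[4·x - 3·y^2 - 5·y, -6·x·y - 5·x - 4], [-6·x·y + sin(x) - 3, -3·x^2]].
At the point, J = [[-14.0000, -25.0000], [-39.141120, -27.0000]] (det J = -600.528000).
Solving J·Δ = −F gives Δ = (1.5332, 0.2214).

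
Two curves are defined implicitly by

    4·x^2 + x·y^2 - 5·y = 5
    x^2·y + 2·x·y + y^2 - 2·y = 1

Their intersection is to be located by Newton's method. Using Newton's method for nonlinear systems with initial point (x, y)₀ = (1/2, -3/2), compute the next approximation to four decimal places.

At (1/2, -3/2): F = (4.6250, 2.3750).
Jacobian J = [[8·x + y^2, 2·x·y - 5], [2·x·y + 2·y, x^2 + 2·x + 2·y - 2]].
At the point, J = [[6.2500, -6.5000], [-4.5000, -3.7500]] (det J = -52.6875).
Solving J·Δ = −F gives Δ = (-0.0362, 0.6767).
Then the next iterate is (x, y)₁ = (0.4638, -0.8233).

(0.4638, -0.8233)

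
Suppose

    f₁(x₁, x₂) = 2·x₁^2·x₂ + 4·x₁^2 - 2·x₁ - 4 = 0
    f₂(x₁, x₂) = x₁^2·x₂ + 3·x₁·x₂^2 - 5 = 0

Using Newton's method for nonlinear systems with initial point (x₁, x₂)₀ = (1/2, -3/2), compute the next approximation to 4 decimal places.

(-12.5385, -18.0769)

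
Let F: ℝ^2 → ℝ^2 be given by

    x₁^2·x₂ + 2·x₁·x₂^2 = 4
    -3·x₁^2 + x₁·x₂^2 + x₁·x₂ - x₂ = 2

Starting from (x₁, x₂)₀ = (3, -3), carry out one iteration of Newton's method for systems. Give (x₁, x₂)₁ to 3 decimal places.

(1.198, -2.148)

At (3, -3): F = (23.000, -8.000).
Jacobian J = [[2·x₁·x₂ + 2·x₂^2, x₁^2 + 4·x₁·x₂], [-6·x₁ + x₂^2 + x₂, 2·x₁·x₂ + x₁ - 1]].
At the point, J = [[0.000, -27.000], [-12.000, -16.000]] (det J = -324.000).
Solving J·Δ = −F gives Δ = (-1.802, 0.852).
Then the next iterate is (x₁, x₂)₁ = (1.198, -2.148).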